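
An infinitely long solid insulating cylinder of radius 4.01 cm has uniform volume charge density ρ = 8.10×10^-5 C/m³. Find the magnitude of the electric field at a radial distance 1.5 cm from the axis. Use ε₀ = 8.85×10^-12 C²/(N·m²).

|E| ≈ 6.86×10^4 N/C

By cylindrical symmetry E is radial; use a coaxial Gaussian cylinder of radius 1.5 cm and length L (r < R).
Charge inside radius r per length L is ρ·πr²·L, so λ_enc = ρπr² = 5.726×10^-8 C/m.
Gauss's law: E·2πrL = λ_enc L/ε₀.
E = |λ_enc|/(2πε₀r) = (5.726e-8)/(2π·8.85×10^-12·0.015) = 6.86e4 N/C.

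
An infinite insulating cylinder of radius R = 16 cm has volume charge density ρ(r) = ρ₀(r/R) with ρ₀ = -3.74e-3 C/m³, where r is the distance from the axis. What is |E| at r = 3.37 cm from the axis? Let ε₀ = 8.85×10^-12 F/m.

E ≈ 1.00e6 N/C

Choose a coaxial cylinder of radius r = 3.37 cm (arbitrary length L) as the Gaussian surface (r < R).
λ_enc = ∫₀^r ρ(r')·2πr' dr' = (2πρ₀/R)·r^3/3 = -1.874×10^-6 C/m.
Applying ∮E·dA = Q_enc/ε₀ with the end caps contributing no flux:
E = |λ_enc|/(2πε₀r) = (1.874×10^-6)/(2π·8.85×10^-12·0.0337) = 1.00×10^6 N/C.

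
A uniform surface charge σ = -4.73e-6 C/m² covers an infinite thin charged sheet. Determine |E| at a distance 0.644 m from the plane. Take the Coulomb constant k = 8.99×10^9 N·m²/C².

2.67e5 N/C

Choose a cylindrical pillbox piercing the sheet, end faces (area A) parallel to it.
Flux Φ = 2EA and Q_enc = σA, so 2EA = σA/ε₀ ⇒ E = |σ|/(2ε₀), independent of distance.
E = 2πk|σ| = 2π(8.99×10^9)(4.73×10^-6) = 2.67×10^5 N/C.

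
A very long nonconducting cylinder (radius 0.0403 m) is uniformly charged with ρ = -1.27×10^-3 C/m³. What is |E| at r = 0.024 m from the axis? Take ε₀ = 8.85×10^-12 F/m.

1.72×10^6 N/C

Coaxial Gaussian cylinder, radius r = 0.024 m, length L (r < R).
Enclosed charge per unit length: λ_enc = ρ·πr² = (-1.27e-3)π(0.024)² = -2.298×10^-6 C/m.
By Gauss's law (flux through the curved wall only), E·2πrL = λ_enc L/ε₀.
E = |λ_enc|/(2πε₀r) = (2.298e-6)/(2π·8.85×10^-12·0.024) = 1.72×10^6 N/C.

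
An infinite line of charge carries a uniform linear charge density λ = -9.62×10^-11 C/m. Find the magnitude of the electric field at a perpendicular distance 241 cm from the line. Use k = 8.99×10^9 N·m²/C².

Take a coaxial cylindrical Gaussian surface of radius r = 241 cm and length L.
Q_enc = λL, so λ_enc = -9.62×10^-11 C/m.
Gauss's law: E·2πrL = λ_enc L/ε₀.
E = 2k|λ_enc|/r = 2(8.99×10^9)(9.62×10^-11)/(2.41) = 0.718 N/C.

|E| ≈ 0.718 N/C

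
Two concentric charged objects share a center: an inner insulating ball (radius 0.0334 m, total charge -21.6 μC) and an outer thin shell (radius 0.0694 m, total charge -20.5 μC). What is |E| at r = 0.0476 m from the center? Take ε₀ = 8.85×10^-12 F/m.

|E| ≈ 8.57×10^7 N/C

Use a concentric Gaussian sphere at r = 0.0476 m (between the bodies, 0.0334 m < r < 0.0694 m).
Only the inner charge is enclosed; the outer shell contributes nothing inside itself. Q_enc = -21.6 μC = -2.16×10^-5 C.
Gauss's law: E·4πr² = Q_enc/ε₀.
E = |Q_enc|/(4πε₀r²) = (2.16×10^-5)/(4π·8.85×10^-12·(0.0476)²) = 8.57×10^7 N/C.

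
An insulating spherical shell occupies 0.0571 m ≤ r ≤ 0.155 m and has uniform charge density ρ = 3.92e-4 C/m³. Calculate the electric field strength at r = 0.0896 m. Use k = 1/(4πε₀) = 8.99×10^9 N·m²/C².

Take a concentric spherical Gaussian surface of radius r = 0.0896 m (within the shell material, 0.0571 m < r < 0.155 m).
Only the shell between 0.0571 m and r is enclosed: Q_enc = ρ·(4π/3)(r³ − a³) = (3.92e-4)·(4π/3)·((0.0896)³ − (0.0571)³) = 8.754×10^-7 C.
By Gauss's law, ∮E·dA = E·4πr² = Q_enc/ε₀.
E = k|Q_enc|/r² = (8.99×10^9)(8.754×10^-7)/(0.0896)² = 9.80e5 N/C.

|E| ≈ 9.80×10^5 N/C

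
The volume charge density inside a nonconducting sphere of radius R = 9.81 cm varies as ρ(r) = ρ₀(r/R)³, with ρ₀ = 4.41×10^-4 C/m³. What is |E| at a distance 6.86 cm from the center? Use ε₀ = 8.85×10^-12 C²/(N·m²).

By spherical symmetry E is radial; choose a Gaussian sphere of radius r = 6.86 cm (r < R).
Integrate the density: Q_enc = 4π ∫₀^r ρ₀(r'/R)^3 r'² dr' = 4πρ₀ r^6/(6·R³) = 1.02×10^-7 C.
Since E is radial and uniform over the Gaussian sphere, Φ = E·4πr² = Q_enc/ε₀.
E = |Q_enc|/(4πε₀r²) = (1.02×10^-7)/(4π·8.85×10^-12·(0.0686)²) = 1.95×10^5 N/C.

E = 1.95×10^5 V/m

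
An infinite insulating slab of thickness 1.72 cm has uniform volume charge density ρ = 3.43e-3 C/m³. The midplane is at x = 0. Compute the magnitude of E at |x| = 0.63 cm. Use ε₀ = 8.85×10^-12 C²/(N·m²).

|E| = 2.44e6 N/C

By symmetry E is perpendicular to the slab. A Gaussian pillbox from −0.63 cm to +0.63 cm (face area A) lies entirely within the slab.
Q_enc = ρ·(2x)·A and flux = 2EA, so 2EA = 2ρxA/ε₀ ⇒ E = |ρ|x/ε₀.
E = (3.43e-3)(0.0063)/(8.85×10^-12) = 2.44×10^6 N/C.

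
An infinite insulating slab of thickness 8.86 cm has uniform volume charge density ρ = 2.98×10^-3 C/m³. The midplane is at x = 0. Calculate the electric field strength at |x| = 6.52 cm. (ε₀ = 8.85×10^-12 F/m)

The point |x| = 6.52 cm lies outside the slab (half-thickness 0.0443 m). A symmetric pillbox spanning the full slab encloses Q_enc = ρ·d·A.
Flux = 2EA ⇒ E = |ρ|d/(2ε₀), independent of distance outside.
E = (2.98×10^-3)(0.0886)/(2·8.85×10^-12) = 1.49e7 N/C.

E ≈ 1.49e7 N/C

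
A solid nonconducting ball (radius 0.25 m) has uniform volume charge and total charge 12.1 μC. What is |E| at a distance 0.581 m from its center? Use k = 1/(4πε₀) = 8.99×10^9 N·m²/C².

Take a concentric spherical Gaussian surface of radius r = 0.581 m (r > R, so the entire charge is enclosed).
Q_enc = 12.1 μC = 1.21×10^-5 C.
By Gauss's law, ∮E·dA = E·4πr² = Q_enc/ε₀.
E = k|Q_enc|/r² = (8.99×10^9)(1.21e-5)/(0.581)² = 3.22e5 N/C.

E = 3.22×10^5 N/C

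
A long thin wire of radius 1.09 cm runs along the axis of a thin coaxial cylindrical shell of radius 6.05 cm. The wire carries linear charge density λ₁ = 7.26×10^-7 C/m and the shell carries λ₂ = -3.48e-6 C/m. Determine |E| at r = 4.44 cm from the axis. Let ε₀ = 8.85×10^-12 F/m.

|E| = 2.94×10^5 V/m

Choose a coaxial cylinder of radius r = 4.44 cm (arbitrary length L) as the Gaussian surface (between the conductors, 1.09 cm < r < 6.05 cm).
Only the inner wire is enclosed; the outer shell contributes nothing inside itself. λ_enc = λ₁ = 7.26×10^-7 C/m.
Gauss's law: E·2πrL = λ_enc L/ε₀.
E = |λ_enc|/(2πε₀r) = (7.26×10^-7)/(2π·8.85×10^-12·0.0444) = 2.94×10^5 N/C.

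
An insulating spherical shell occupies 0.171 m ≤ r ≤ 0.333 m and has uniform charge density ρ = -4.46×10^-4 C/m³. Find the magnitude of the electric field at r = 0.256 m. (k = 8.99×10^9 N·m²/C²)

Take a concentric spherical Gaussian surface of radius r = 0.256 m (within the shell material, 0.171 m < r < 0.333 m).
Enclosed charge is the volume from a to r: Q_enc = (4π/3)ρ(r³ − a³) = -2.20×10^-5 C.
By Gauss's law, ∮E·dA = E·4πr² = Q_enc/ε₀.
E = k|Q_enc|/r² = (8.99×10^9)(2.20×10^-5)/(0.256)² = 3.02×10^6 N/C.

E ≈ 3.02×10^6 N/C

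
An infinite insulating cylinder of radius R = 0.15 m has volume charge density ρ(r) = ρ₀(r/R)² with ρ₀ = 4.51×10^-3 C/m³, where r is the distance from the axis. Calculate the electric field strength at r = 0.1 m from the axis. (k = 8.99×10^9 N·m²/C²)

Take a coaxial cylindrical Gaussian surface of radius r = 0.1 m and length L (r < R).
λ_enc = ∫₀^r ρ(r')·2πr' dr' = (2πρ₀/R²)·r^4/4 = 3.149×10^-5 C/m.
Gauss's law: E·2πrL = λ_enc L/ε₀.
E = 2k|λ_enc|/r = 2(8.99×10^9)(3.149×10^-5)/(0.1) = 5.66×10^6 N/C.

|E| ≈ 5.66×10^6 V/m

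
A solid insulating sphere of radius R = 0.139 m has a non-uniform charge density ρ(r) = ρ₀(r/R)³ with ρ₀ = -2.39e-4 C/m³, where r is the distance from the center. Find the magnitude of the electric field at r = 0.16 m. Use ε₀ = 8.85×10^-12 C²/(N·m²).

By spherical symmetry E is radial; choose a Gaussian sphere of radius r = 0.16 m (r > R, all charge enclosed).
Q_enc = 4π ∫₀^R ρ₀(r'/R)^3 r'² dr' = 4πρ₀R³/6 = -1.344×10^-6 C.
Applying ∮E·dA = Q_enc/ε₀ with Φ = E(4πr²):
E = |Q_enc|/(4πε₀r²) = (1.344e-6)/(4π·8.85×10^-12·(0.16)²) = 4.72×10^5 N/C.

E = 4.72e5 N/C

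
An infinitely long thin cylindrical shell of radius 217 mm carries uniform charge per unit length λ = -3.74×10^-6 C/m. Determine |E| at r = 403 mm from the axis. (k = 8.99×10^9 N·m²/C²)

|E| ≈ 1.67×10^5 N/C

Choose a coaxial cylinder of radius r = 403 mm (arbitrary length L) as the Gaussian surface (r > 217 mm).
The full line charge is enclosed: λ_enc = -3.74×10^-6 C/m.
Gauss's law: E·2πrL = λ_enc L/ε₀.
E = 2k|λ_enc|/r = 2(8.99×10^9)(3.74e-6)/(0.403) = 1.67×10^5 N/C.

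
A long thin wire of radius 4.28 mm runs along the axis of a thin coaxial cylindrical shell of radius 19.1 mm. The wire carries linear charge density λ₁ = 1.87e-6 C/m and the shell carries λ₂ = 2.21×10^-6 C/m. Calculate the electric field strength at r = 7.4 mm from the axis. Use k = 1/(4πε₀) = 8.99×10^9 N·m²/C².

|E| = 4.54e6 N/C

Choose a coaxial cylinder of radius r = 7.4 mm (arbitrary length L) as the Gaussian surface (between the conductors, 4.28 mm < r < 19.1 mm).
The shell at 19.1 mm lies outside the Gaussian surface, so λ_enc = λ₁ = 1.87×10^-6 C/m.
Since E is radial and uniform over the curved surface, Φ = E·2πrL = Q_enc/ε₀ = λ_enc L/ε₀.
E = 2k|λ_enc|/r = 2(8.99×10^9)(1.87e-6)/(0.0074) = 4.54e6 N/C.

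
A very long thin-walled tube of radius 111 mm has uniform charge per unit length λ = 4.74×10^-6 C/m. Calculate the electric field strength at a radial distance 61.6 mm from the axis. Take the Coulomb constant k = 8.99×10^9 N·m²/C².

Take a coaxial cylindrical Gaussian surface of radius r = 61.6 mm and length L (r < 111 mm, inside the shell).
All the surface charge lies outside this cylinder: Q_enc = 0, hence E = 0.

E = 0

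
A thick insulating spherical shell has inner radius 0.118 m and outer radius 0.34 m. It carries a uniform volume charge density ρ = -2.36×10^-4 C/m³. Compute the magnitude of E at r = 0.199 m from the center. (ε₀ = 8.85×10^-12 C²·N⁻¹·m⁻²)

|E| ≈ 1.40×10^6 V/m

Symmetry ⇒ E = E(r) r̂. Gaussian sphere of radius r = 0.199 m (within the shell material, 0.118 m < r < 0.34 m).
Only the shell between 0.118 m and r is enclosed: Q_enc = ρ·(4π/3)(r³ − a³) = (-2.36e-4)·(4π/3)·((0.199)³ − (0.118)³) = -6.166e-6 C.
By Gauss's law, ∮E·dA = E·4πr² = Q_enc/ε₀.
E = |Q_enc|/(4πε₀r²) = (6.166e-6)/(4π·8.85×10^-12·(0.199)²) = 1.40×10^6 N/C.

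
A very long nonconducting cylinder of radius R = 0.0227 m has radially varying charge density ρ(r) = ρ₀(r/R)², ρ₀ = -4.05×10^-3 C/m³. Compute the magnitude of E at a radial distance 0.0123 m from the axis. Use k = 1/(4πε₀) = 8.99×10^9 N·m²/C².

Choose a coaxial cylinder of radius r = 0.0123 m (arbitrary length L) as the Gaussian surface (r < R).
λ_enc = ∫₀^r ρ(r')·2πr' dr' = (2πρ₀/R²)·r^4/4 = -2.826e-7 C/m.
Applying ∮E·dA = Q_enc/ε₀ with the end caps contributing no flux:
E = 2k|λ_enc|/r = 2(8.99×10^9)(2.826×10^-7)/(0.0123) = 4.13×10^5 N/C.

E ≈ 4.13e5 N/C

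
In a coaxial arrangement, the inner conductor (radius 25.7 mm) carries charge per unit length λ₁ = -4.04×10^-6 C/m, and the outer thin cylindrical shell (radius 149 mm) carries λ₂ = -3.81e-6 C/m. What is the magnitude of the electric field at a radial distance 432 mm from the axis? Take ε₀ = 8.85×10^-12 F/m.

3.27e5 N/C

Choose a coaxial cylinder of radius r = 432 mm (arbitrary length L) as the Gaussian surface (r > 149 mm, enclosing both).
λ_enc = λ₁ + λ₂ = (-4.04×10^-6) + (-3.81e-6) = -7.85×10^-6 C/m.
By Gauss's law (flux through the curved wall only), E·2πrL = λ_enc L/ε₀.
E = |λ_enc|/(2πε₀r) = (7.85e-6)/(2π·8.85×10^-12·0.432) = 3.27×10^5 N/C.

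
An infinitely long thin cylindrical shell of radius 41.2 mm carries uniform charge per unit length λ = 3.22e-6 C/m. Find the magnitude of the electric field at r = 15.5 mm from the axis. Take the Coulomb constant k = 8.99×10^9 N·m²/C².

E = 0 (no enclosed charge)

Choose a coaxial cylinder of radius r = 15.5 mm (arbitrary length L) as the Gaussian surface (r < 41.2 mm, inside the shell).
No charge is enclosed, so Gauss's law gives E·2πrL = 0 ⇒ E = 0.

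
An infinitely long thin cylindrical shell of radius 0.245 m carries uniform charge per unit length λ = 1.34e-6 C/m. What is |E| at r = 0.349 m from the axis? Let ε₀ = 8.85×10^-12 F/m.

E = 6.90e4 V/m

Take a coaxial cylindrical Gaussian surface of radius r = 0.349 m and length L (r > 0.245 m).
The full line charge is enclosed: λ_enc = 1.34×10^-6 C/m.
Applying ∮E·dA = Q_enc/ε₀ with the end caps contributing no flux:
E = |λ_enc|/(2πε₀r) = (1.34×10^-6)/(2π·8.85×10^-12·0.349) = 6.90e4 N/C.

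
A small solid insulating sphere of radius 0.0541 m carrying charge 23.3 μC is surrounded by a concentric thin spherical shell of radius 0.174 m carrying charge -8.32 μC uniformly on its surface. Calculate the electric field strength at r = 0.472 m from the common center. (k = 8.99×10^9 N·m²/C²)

Use a concentric Gaussian sphere at r = 0.472 m (r > 0.174 m, enclosing both).
Q_enc = (23.3 μC) + (-8.32 μC) = 1.498e-5 C.
Gauss's law: E·4πr² = Q_enc/ε₀.
E = k|Q_enc|/r² = (8.99×10^9)(1.498e-5)/(0.472)² = 6.04×10^5 N/C.

E ≈ 6.04×10^5 N/C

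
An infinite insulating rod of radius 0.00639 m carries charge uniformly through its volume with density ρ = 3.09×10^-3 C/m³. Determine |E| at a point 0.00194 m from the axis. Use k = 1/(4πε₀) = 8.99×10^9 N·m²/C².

|E| = 3.39×10^5 N/C

Take a coaxial cylindrical Gaussian surface of radius r = 0.00194 m and length L (r < R).
Charge inside radius r per length L is ρ·πr²·L, so λ_enc = ρπr² = 3.654e-8 C/m.
Since E is radial and uniform over the curved surface, Φ = E·2πrL = Q_enc/ε₀ = λ_enc L/ε₀.
E = 2k|λ_enc|/r = 2(8.99×10^9)(3.654×10^-8)/(0.00194) = 3.39×10^5 N/C.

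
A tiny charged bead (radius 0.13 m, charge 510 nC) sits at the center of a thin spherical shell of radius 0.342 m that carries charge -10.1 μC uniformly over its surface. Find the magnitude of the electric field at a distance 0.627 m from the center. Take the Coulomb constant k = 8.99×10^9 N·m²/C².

By spherical symmetry E is radial; choose a Gaussian sphere of radius r = 0.627 m (r > 0.342 m, enclosing both).
Q_enc = (510 nC) + (-10.1 μC) = -9.59×10^-6 C.
Applying ∮E·dA = Q_enc/ε₀ with Φ = E(4πr²):
E = k|Q_enc|/r² = (8.99×10^9)(9.59e-6)/(0.627)² = 2.19×10^5 N/C.

|E| ≈ 2.19×10^5 N/C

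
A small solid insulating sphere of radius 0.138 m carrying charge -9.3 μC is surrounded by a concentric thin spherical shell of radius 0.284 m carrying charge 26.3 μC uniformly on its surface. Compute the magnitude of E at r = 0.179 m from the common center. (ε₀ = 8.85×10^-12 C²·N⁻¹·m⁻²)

By spherical symmetry E is radial; choose a Gaussian sphere of radius r = 0.179 m (between the bodies, 0.138 m < r < 0.284 m).
The shell at 0.284 m lies outside the Gaussian surface, so Q_enc = -9.3 μC = -9.30×10^-6 C.
Gauss's law: E·4πr² = Q_enc/ε₀.
E = |Q_enc|/(4πε₀r²) = (9.30×10^-6)/(4π·8.85×10^-12·(0.179)²) = 2.61e6 N/C.

|E| = 2.61×10^6 V/m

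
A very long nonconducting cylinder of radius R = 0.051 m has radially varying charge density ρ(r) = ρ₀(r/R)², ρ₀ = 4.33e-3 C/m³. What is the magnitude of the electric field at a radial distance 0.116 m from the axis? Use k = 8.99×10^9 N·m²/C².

Choose a coaxial cylinder of radius r = 0.116 m (arbitrary length L) as the Gaussian surface (r > R, full charge per length enclosed).
λ_enc = 2π ∫₀^R ρ₀(r'/R)^2 r' dr' = 2πρ₀R²/4 = 1.769×10^-5 C/m.
Gauss's law: E·2πrL = λ_enc L/ε₀.
E = 2k|λ_enc|/r = 2(8.99×10^9)(1.769×10^-5)/(0.116) = 2.74e6 N/C.

E ≈ 2.74e6 N/C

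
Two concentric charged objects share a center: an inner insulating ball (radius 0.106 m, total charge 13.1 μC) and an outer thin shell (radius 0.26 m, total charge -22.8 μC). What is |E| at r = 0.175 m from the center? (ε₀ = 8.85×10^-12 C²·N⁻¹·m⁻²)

Use a concentric Gaussian sphere at r = 0.175 m (between the bodies, 0.106 m < r < 0.26 m).
The shell at 0.26 m lies outside the Gaussian surface, so Q_enc = 13.1 μC = 1.31e-5 C.
Gauss's law: E·4πr² = Q_enc/ε₀.
E = |Q_enc|/(4πε₀r²) = (1.31×10^-5)/(4π·8.85×10^-12·(0.175)²) = 3.85×10^6 N/C.

E ≈ 3.85×10^6 V/m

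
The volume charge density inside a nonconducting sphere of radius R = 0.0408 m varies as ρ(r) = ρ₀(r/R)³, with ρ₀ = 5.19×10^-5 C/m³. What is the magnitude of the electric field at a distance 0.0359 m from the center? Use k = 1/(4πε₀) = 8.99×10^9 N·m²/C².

E ≈ 2.39e4 V/m

Symmetry ⇒ E = E(r) r̂. Gaussian sphere of radius r = 0.0359 m (r < R).
Q_enc = ∫₀^r ρ(r')·4πr'² dr' = (4πρ₀/R³) ∫₀^r r'^5 dr' = 4πρ₀ r^6/(6·R³) = 3.426e-9 C.
Since E is radial and uniform over the Gaussian sphere, Φ = E·4πr² = Q_enc/ε₀.
E = k|Q_enc|/r² = (8.99×10^9)(3.426×10^-9)/(0.0359)² = 2.39×10^4 N/C.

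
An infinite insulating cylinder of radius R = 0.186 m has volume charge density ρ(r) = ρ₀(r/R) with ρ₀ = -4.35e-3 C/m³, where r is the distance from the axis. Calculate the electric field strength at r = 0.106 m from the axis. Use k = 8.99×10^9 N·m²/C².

E ≈ 9.90×10^6 N/C

Choose a coaxial cylinder of radius r = 0.106 m (arbitrary length L) as the Gaussian surface (r < R).
λ_enc = ∫₀^r ρ(r')·2πr' dr' = (2πρ₀/R)·r^3/3 = -5.834e-5 C/m.
Applying ∮E·dA = Q_enc/ε₀ with the end caps contributing no flux:
E = 2k|λ_enc|/r = 2(8.99×10^9)(5.834e-5)/(0.106) = 9.90×10^6 N/C.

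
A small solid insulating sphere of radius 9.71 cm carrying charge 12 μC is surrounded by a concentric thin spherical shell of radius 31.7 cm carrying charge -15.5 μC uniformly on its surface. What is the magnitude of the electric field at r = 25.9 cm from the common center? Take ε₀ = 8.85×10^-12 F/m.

Take a concentric spherical Gaussian surface of radius r = 25.9 cm (between the bodies, 9.71 cm < r < 31.7 cm).
The shell at 31.7 cm lies outside the Gaussian surface, so Q_enc = 12 μC = 1.20×10^-5 C.
Gauss's law: E·4πr² = Q_enc/ε₀.
E = |Q_enc|/(4πε₀r²) = (1.20e-5)/(4π·8.85×10^-12·(0.259)²) = 1.61×10^6 N/C.

|E| = 1.61e6 V/m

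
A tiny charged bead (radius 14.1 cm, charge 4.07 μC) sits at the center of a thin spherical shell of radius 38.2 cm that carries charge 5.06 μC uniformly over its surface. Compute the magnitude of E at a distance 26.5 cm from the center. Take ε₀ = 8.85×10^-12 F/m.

Use a concentric Gaussian sphere at r = 26.5 cm (between the bodies, 14.1 cm < r < 38.2 cm).
The shell at 38.2 cm lies outside the Gaussian surface, so Q_enc = 4.07 μC = 4.07e-6 C.
Since E is radial and uniform over the Gaussian sphere, Φ = E·4πr² = Q_enc/ε₀.
E = |Q_enc|/(4πε₀r²) = (4.07e-6)/(4π·8.85×10^-12·(0.265)²) = 5.21×10^5 N/C.

|E| ≈ 5.21×10^5 V/m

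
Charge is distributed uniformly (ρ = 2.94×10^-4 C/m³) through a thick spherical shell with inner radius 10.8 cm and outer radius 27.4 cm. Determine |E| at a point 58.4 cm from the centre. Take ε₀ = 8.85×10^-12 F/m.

|E| = 6.27×10^5 N/C

Use a concentric Gaussian sphere at r = 58.4 cm (r > 27.4 cm, enclosing the whole shell).
Q_enc = ρ·(4π/3)(b³ − a³) = (2.94e-4)·(4π/3)·((0.274)³ − (0.108)³) = 2.378×10^-5 C.
Applying ∮E·dA = Q_enc/ε₀ with Φ = E(4πr²):
E = |Q_enc|/(4πε₀r²) = (2.378e-5)/(4π·8.85×10^-12·(0.584)²) = 6.27e5 N/C.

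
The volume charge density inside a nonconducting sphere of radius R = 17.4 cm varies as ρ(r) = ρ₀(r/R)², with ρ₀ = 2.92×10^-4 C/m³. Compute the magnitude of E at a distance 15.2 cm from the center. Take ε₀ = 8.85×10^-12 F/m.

E ≈ 7.65×10^5 V/m

Use a concentric Gaussian sphere at r = 15.2 cm (r < R).
Integrate the density: Q_enc = 4π ∫₀^r ρ₀(r'/R)^2 r'² dr' = 4πρ₀ r^5/(5·R²) = 1.967×10^-6 C.
Applying ∮E·dA = Q_enc/ε₀ with Φ = E(4πr²):
E = |Q_enc|/(4πε₀r²) = (1.967×10^-6)/(4π·8.85×10^-12·(0.152)²) = 7.65×10^5 N/C.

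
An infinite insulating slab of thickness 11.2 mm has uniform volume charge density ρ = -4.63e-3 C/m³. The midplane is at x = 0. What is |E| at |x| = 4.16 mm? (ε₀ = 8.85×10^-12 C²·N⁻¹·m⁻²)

2.18e6 N/C

By symmetry E is perpendicular to the slab. A Gaussian pillbox from −4.16 mm to +4.16 mm (face area A) lies entirely within the slab.
Q_enc = ρ·(2x)·A and flux = 2EA, so 2EA = 2ρxA/ε₀ ⇒ E = |ρ|x/ε₀.
E = (4.63×10^-3)(0.00416)/(8.85×10^-12) = 2.18×10^6 N/C.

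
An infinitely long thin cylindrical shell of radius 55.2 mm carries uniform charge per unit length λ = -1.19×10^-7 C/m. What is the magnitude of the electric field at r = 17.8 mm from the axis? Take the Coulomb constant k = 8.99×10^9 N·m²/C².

E = 0 (no enclosed charge)

Take a coaxial cylindrical Gaussian surface of radius r = 17.8 mm and length L (r < 55.2 mm, inside the shell).
All the surface charge lies outside this cylinder: Q_enc = 0, hence E = 0.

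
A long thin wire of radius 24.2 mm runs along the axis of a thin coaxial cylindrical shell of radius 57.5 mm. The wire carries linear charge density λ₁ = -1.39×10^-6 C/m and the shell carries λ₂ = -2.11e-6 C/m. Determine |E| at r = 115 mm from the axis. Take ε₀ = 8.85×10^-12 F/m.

E ≈ 5.47e5 N/C

Coaxial Gaussian cylinder, radius r = 115 mm, length L (r > 57.5 mm, enclosing both).
λ_enc = λ₁ + λ₂ = (-1.39×10^-6) + (-2.11×10^-6) = -3.50×10^-6 C/m.
Since E is radial and uniform over the curved surface, Φ = E·2πrL = Q_enc/ε₀ = λ_enc L/ε₀.
E = |λ_enc|/(2πε₀r) = (3.50e-6)/(2π·8.85×10^-12·0.115) = 5.47×10^5 N/C.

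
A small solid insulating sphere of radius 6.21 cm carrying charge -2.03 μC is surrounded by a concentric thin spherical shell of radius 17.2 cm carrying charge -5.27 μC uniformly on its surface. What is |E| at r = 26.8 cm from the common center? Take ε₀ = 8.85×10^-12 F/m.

|E| = 9.14e5 V/m

Symmetry ⇒ E = E(r) r̂. Gaussian sphere of radius r = 26.8 cm (r > 17.2 cm, enclosing both).
Q_enc = (-2.03 μC) + (-5.27 μC) = -7.30e-6 C.
Applying ∮E·dA = Q_enc/ε₀ with Φ = E(4πr²):
E = |Q_enc|/(4πε₀r²) = (7.30e-6)/(4π·8.85×10^-12·(0.268)²) = 9.14e5 N/C.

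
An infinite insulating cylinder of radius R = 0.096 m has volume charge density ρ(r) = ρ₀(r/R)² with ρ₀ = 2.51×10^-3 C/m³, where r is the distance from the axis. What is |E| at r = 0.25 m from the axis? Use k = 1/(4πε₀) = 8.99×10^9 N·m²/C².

Coaxial Gaussian cylinder, radius r = 0.25 m, length L (r > R, full charge per length enclosed).
λ_enc = 2π ∫₀^R ρ₀(r'/R)^2 r' dr' = 2πρ₀R²/4 = 3.634×10^-5 C/m.
Applying ∮E·dA = Q_enc/ε₀ with the end caps contributing no flux:
E = 2k|λ_enc|/r = 2(8.99×10^9)(3.634×10^-5)/(0.25) = 2.61e6 N/C.

2.61×10^6 N/C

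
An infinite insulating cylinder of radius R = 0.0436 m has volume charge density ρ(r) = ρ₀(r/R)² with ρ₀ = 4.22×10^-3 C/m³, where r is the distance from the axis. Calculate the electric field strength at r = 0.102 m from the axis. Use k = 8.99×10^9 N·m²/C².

Coaxial Gaussian cylinder, radius r = 0.102 m, length L (r > R, full charge per length enclosed).
λ_enc = 2π ∫₀^R ρ₀(r'/R)^2 r' dr' = 2πρ₀R²/4 = 1.26×10^-5 C/m.
By Gauss's law (flux through the curved wall only), E·2πrL = λ_enc L/ε₀.
E = 2k|λ_enc|/r = 2(8.99×10^9)(1.26×10^-5)/(0.102) = 2.22×10^6 N/C.

|E| ≈ 2.22×10^6 V/m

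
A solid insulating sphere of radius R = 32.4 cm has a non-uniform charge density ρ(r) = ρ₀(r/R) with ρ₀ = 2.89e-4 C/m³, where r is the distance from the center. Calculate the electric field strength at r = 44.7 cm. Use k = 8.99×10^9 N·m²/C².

Symmetry ⇒ E = E(r) r̂. Gaussian sphere of radius r = 44.7 cm (r > R, all charge enclosed).
Q_enc = 4π ∫₀^R ρ₀(r'/R)^1 r'² dr' = 4πρ₀R³/4 = 3.088e-5 C.
Applying ∮E·dA = Q_enc/ε₀ with Φ = E(4πr²):
E = k|Q_enc|/r² = (8.99×10^9)(3.088×10^-5)/(0.447)² = 1.39×10^6 N/C.

1.39×10^6 N/C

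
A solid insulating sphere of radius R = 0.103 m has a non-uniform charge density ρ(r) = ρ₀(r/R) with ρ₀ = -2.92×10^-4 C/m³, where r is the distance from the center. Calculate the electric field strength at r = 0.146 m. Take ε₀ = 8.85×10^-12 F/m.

|E| ≈ 4.23×10^5 V/m

Use a concentric Gaussian sphere at r = 0.146 m (r > R, all charge enclosed).
Q_enc = 4π ∫₀^R ρ₀(r'/R)^1 r'² dr' = 4πρ₀R³/4 = -1.002×10^-6 C.
Since E is radial and uniform over the Gaussian sphere, Φ = E·4πr² = Q_enc/ε₀.
E = |Q_enc|/(4πε₀r²) = (1.002×10^-6)/(4π·8.85×10^-12·(0.146)²) = 4.23×10^5 N/C.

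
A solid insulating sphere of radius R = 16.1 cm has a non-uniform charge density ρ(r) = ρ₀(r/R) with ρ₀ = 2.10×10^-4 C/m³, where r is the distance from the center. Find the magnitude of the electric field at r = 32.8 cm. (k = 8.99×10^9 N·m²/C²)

|E| = 2.30e5 V/m

Symmetry ⇒ E = E(r) r̂. Gaussian sphere of radius r = 32.8 cm (r > R, all charge enclosed).
Q_enc = 4π ∫₀^R ρ₀(r'/R)^1 r'² dr' = 4πρ₀R³/4 = 2.753×10^-6 C.
Since E is radial and uniform over the Gaussian sphere, Φ = E·4πr² = Q_enc/ε₀.
E = k|Q_enc|/r² = (8.99×10^9)(2.753×10^-6)/(0.328)² = 2.30e5 N/C.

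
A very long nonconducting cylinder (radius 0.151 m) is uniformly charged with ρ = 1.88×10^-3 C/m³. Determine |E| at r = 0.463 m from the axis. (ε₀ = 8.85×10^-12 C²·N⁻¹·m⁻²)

Coaxial Gaussian cylinder, radius r = 0.463 m, length L (r > 0.151 m, full cross-section enclosed).
λ_enc = ρ·πR² = (1.88×10^-3)π(0.151)² = 1.347e-4 C/m.
Gauss's law: E·2πrL = λ_enc L/ε₀.
E = |λ_enc|/(2πε₀r) = (1.347e-4)/(2π·8.85×10^-12·0.463) = 5.23×10^6 N/C.

|E| = 5.23e6 N/C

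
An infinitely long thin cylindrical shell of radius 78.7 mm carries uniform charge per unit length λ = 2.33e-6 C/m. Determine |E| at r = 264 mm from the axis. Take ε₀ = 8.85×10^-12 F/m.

E ≈ 1.59e5 V/m

Coaxial Gaussian cylinder, radius r = 264 mm, length L (r > 78.7 mm).
The full line charge is enclosed: λ_enc = 2.33×10^-6 C/m.
Applying ∮E·dA = Q_enc/ε₀ with the end caps contributing no flux:
E = |λ_enc|/(2πε₀r) = (2.33×10^-6)/(2π·8.85×10^-12·0.264) = 1.59e5 N/C.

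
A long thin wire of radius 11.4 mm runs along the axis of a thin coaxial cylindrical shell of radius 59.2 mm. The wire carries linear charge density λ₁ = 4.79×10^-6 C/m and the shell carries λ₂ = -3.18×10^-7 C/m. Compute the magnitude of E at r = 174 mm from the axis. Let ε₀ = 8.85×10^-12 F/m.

Take a coaxial cylindrical Gaussian surface of radius r = 174 mm and length L (r > 59.2 mm, enclosing both).
λ_enc = λ₁ + λ₂ = (4.79×10^-6) + (-3.18×10^-7) = 4.472×10^-6 C/m.
Gauss's law: E·2πrL = λ_enc L/ε₀.
E = |λ_enc|/(2πε₀r) = (4.472×10^-6)/(2π·8.85×10^-12·0.174) = 4.62×10^5 N/C.

E = 4.62×10^5 N/C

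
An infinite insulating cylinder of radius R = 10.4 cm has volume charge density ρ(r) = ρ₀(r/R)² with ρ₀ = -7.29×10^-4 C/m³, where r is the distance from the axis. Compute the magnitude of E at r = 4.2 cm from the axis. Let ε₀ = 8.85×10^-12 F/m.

|E| = 1.41×10^5 N/C

By cylindrical symmetry E is radial; use a coaxial Gaussian cylinder of radius 4.2 cm and length L (r < R).
λ_enc = ∫₀^r ρ(r')·2πr' dr' = (2πρ₀/R²)·r^4/4 = -3.294e-7 C/m.
Applying ∮E·dA = Q_enc/ε₀ with the end caps contributing no flux:
E = |λ_enc|/(2πε₀r) = (3.294e-7)/(2π·8.85×10^-12·0.042) = 1.41×10^5 N/C.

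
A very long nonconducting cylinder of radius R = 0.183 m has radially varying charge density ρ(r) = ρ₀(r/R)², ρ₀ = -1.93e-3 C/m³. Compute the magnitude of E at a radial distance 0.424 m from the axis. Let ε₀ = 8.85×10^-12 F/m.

4.31×10^6 N/C

Take a coaxial cylindrical Gaussian surface of radius r = 0.424 m and length L (r > R, full charge per length enclosed).
λ_enc = 2π ∫₀^R ρ₀(r'/R)^2 r' dr' = 2πρ₀R²/4 = -1.015×10^-4 C/m.
Applying ∮E·dA = Q_enc/ε₀ with the end caps contributing no flux:
E = |λ_enc|/(2πε₀r) = (1.015e-4)/(2π·8.85×10^-12·0.424) = 4.31e6 N/C.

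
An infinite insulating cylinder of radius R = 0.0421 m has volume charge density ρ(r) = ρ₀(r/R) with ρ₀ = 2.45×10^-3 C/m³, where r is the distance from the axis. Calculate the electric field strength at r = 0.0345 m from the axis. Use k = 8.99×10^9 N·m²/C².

2.61×10^6 V/m

Choose a coaxial cylinder of radius r = 0.0345 m (arbitrary length L) as the Gaussian surface (r < R).
λ_enc = ∫₀^r ρ(r')·2πr' dr' = (2πρ₀/R)·r^3/3 = 5.005×10^-6 C/m.
By Gauss's law (flux through the curved wall only), E·2πrL = λ_enc L/ε₀.
E = 2k|λ_enc|/r = 2(8.99×10^9)(5.005e-6)/(0.0345) = 2.61×10^6 N/C.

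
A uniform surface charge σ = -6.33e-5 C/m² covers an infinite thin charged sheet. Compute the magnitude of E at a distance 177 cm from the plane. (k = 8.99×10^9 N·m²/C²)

3.58e6 N/C

By planar symmetry E is perpendicular to the sheet and uniform; use a Gaussian pillbox with flat faces of area A on each side of the sheet.
Flux Φ = 2EA and Q_enc = σA, so 2EA = σA/ε₀ ⇒ E = |σ|/(2ε₀), independent of distance.
E = 2πk|σ| = 2π(8.99×10^9)(6.33×10^-5) = 3.58×10^6 N/C.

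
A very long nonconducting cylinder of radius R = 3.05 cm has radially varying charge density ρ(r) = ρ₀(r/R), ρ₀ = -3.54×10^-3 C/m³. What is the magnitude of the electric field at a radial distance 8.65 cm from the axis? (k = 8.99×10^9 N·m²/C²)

E = 1.43×10^6 N/C

Choose a coaxial cylinder of radius r = 8.65 cm (arbitrary length L) as the Gaussian surface (r > R, full charge per length enclosed).
λ_enc = 2π ∫₀^R ρ₀(r'/R)^1 r' dr' = 2πρ₀R²/3 = -6.897e-6 C/m.
Since E is radial and uniform over the curved surface, Φ = E·2πrL = Q_enc/ε₀ = λ_enc L/ε₀.
E = 2k|λ_enc|/r = 2(8.99×10^9)(6.897e-6)/(0.0865) = 1.43×10^6 N/C.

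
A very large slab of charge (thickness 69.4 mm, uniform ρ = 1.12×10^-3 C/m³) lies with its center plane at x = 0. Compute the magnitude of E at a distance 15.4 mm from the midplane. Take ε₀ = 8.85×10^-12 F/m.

E = 1.95e6 V/m

By symmetry E is perpendicular to the slab. A Gaussian pillbox from −15.4 mm to +15.4 mm (face area A) lies entirely within the slab.
Q_enc = ρ·(2x)·A and flux = 2EA, so 2EA = 2ρxA/ε₀ ⇒ E = |ρ|x/ε₀.
E = (1.12×10^-3)(0.0154)/(8.85×10^-12) = 1.95×10^6 N/C.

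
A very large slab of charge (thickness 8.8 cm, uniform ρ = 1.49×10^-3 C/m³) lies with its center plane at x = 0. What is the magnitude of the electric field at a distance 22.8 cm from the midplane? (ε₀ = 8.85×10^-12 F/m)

The point |x| = 22.8 cm lies outside the slab (half-thickness 0.044 m). A symmetric pillbox spanning the full slab encloses Q_enc = ρ·d·A.
Flux = 2EA ⇒ E = |ρ|d/(2ε₀), independent of distance outside.
E = (1.49×10^-3)(0.088)/(2·8.85×10^-12) = 7.41e6 N/C.

|E| ≈ 7.41e6 N/C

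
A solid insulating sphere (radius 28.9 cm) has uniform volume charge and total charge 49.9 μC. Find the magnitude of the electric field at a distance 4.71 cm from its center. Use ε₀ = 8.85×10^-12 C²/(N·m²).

Use a concentric Gaussian sphere at r = 4.71 cm (r < R).
Only the charge within r is enclosed: Q_enc = Q·(r/R)³ = (49.9 μC)·(4.71 cm/28.9 cm)³ = 2.16×10^-7 C.
Gauss's law: E·4πr² = Q_enc/ε₀.
E = |Q_enc|/(4πε₀r²) = (2.16×10^-7)/(4π·8.85×10^-12·(0.0471)²) = 8.76×10^5 N/C.

8.76e5 N/C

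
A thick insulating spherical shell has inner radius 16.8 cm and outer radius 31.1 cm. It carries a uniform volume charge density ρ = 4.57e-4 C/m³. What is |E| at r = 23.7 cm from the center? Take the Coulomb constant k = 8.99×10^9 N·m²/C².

|E| = 2.63e6 N/C

Use a concentric Gaussian sphere at r = 23.7 cm (within the shell material, 16.8 cm < r < 31.1 cm).
Only the shell between 16.8 cm and r is enclosed: Q_enc = ρ·(4π/3)(r³ − a³) = (4.57×10^-4)·(4π/3)·((0.237)³ − (0.168)³) = 1.641×10^-5 C.
By Gauss's law, ∮E·dA = E·4πr² = Q_enc/ε₀.
E = k|Q_enc|/r² = (8.99×10^9)(1.641e-5)/(0.237)² = 2.63e6 N/C.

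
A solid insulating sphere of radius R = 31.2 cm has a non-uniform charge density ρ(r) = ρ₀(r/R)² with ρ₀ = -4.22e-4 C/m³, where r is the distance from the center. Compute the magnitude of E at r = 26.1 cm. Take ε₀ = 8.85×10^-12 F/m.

E = 1.74×10^6 N/C

Symmetry ⇒ E = E(r) r̂. Gaussian sphere of radius r = 26.1 cm (r < R).
Integrate the density: Q_enc = 4π ∫₀^r ρ₀(r'/R)^2 r'² dr' = 4πρ₀ r^5/(5·R²) = -1.32e-5 C.
Applying ∮E·dA = Q_enc/ε₀ with Φ = E(4πr²):
E = |Q_enc|/(4πε₀r²) = (1.32e-5)/(4π·8.85×10^-12·(0.261)²) = 1.74e6 N/C.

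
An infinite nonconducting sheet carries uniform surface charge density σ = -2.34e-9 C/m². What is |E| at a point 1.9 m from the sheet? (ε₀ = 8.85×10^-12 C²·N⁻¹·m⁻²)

By planar symmetry E is perpendicular to the sheet and uniform; use a Gaussian pillbox with flat faces of area A on each side of the sheet.
Flux Φ = 2EA and Q_enc = σA, so 2EA = σA/ε₀ ⇒ E = |σ|/(2ε₀), independent of distance.
E = |σ|/(2ε₀) = (2.34e-9)/(2·8.85×10^-12) = 132 N/C.

132 N/C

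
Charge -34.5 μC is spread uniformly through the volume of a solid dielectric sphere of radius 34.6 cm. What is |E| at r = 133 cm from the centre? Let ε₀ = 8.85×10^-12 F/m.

|E| ≈ 1.75e5 N/C

Symmetry ⇒ E = E(r) r̂. Gaussian sphere of radius r = 133 cm (r > R, so the entire charge is enclosed).
Q_enc = -34.5 μC = -3.45×10^-5 C.
Since E is radial and uniform over the Gaussian sphere, Φ = E·4πr² = Q_enc/ε₀.
E = |Q_enc|/(4πε₀r²) = (3.45×10^-5)/(4π·8.85×10^-12·(1.33)²) = 1.75×10^5 N/C.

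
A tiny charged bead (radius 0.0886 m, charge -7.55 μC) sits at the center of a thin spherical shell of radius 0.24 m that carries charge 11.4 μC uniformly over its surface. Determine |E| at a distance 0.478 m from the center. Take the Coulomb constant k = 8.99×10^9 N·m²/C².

E = 1.51e5 N/C

By spherical symmetry E is radial; choose a Gaussian sphere of radius r = 0.478 m (r > 0.24 m, enclosing both).
Q_enc = (-7.55 μC) + (11.4 μC) = 3.85×10^-6 C.
Gauss's law: E·4πr² = Q_enc/ε₀.
E = k|Q_enc|/r² = (8.99×10^9)(3.85e-6)/(0.478)² = 1.51e5 N/C.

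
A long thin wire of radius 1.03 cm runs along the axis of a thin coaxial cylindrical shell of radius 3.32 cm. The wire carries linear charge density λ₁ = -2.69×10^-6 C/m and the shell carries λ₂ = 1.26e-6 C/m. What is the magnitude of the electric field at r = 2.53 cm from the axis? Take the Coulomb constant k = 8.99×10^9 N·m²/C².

Coaxial Gaussian cylinder, radius r = 2.53 cm, length L (between the conductors, 1.03 cm < r < 3.32 cm).
Only the inner wire is enclosed; the outer shell contributes nothing inside itself. λ_enc = λ₁ = -2.69×10^-6 C/m.
By Gauss's law (flux through the curved wall only), E·2πrL = λ_enc L/ε₀.
E = 2k|λ_enc|/r = 2(8.99×10^9)(2.69×10^-6)/(0.0253) = 1.91×10^6 N/C.

E = 1.91×10^6 V/m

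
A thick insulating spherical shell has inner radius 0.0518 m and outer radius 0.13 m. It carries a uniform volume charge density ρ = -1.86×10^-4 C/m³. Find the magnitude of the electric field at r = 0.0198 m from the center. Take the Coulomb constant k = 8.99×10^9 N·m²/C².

E = 0 (no enclosed charge)

By spherical symmetry E is radial; choose a Gaussian sphere of radius r = 0.0198 m (r < 0.0518 m, inside the empty cavity).
Q_enc = 0 (all charge lies at larger r); Gauss's law gives E = 0.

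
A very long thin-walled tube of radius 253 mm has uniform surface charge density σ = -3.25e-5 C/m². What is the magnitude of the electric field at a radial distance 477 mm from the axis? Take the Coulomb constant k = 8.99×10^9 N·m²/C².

1.95×10^6 N/C

Coaxial Gaussian cylinder, radius r = 477 mm, length L (r > 253 mm).
The whole shell is enclosed: λ_enc = σ·2πR = (-3.25×10^-5)·2π·(0.253) = -5.166×10^-5 C/m.
Since E is radial and uniform over the curved surface, Φ = E·2πrL = Q_enc/ε₀ = λ_enc L/ε₀.
E = 2k|λ_enc|/r = 2(8.99×10^9)(5.166×10^-5)/(0.477) = 1.95×10^6 N/C.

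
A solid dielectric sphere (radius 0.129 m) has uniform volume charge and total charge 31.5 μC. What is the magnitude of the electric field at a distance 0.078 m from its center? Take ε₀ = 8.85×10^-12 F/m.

E ≈ 1.03×10^7 N/C

By spherical symmetry E is radial; choose a Gaussian sphere of radius r = 0.078 m (r < R).
For a uniform sphere the enclosed fraction is (r/R)³, so Q_enc = (31.5 μC)(0.078/0.129)³ = 6.963×10^-6 C.
By Gauss's law, ∮E·dA = E·4πr² = Q_enc/ε₀.
E = |Q_enc|/(4πε₀r²) = (6.963e-6)/(4π·8.85×10^-12·(0.078)²) = 1.03e7 N/C.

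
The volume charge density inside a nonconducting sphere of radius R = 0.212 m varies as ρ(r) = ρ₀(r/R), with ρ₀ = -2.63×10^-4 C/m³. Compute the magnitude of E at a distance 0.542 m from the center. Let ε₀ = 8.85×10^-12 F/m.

By spherical symmetry E is radial; choose a Gaussian sphere of radius r = 0.542 m (r > R, all charge enclosed).
Q_enc = 4π ∫₀^R ρ₀(r'/R)^1 r'² dr' = 4πρ₀R³/4 = -7.873×10^-6 C.
Applying ∮E·dA = Q_enc/ε₀ with Φ = E(4πr²):
E = |Q_enc|/(4πε₀r²) = (7.873×10^-6)/(4π·8.85×10^-12·(0.542)²) = 2.41×10^5 N/C.

|E| = 2.41e5 N/C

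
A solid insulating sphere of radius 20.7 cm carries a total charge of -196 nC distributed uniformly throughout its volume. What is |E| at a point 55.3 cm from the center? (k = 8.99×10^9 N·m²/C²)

Use a concentric Gaussian sphere at r = 55.3 cm (r > R, so the entire charge is enclosed).
Q_enc = -196 nC = -1.96×10^-7 C.
Gauss's law: E·4πr² = Q_enc/ε₀.
E = k|Q_enc|/r² = (8.99×10^9)(1.96×10^-7)/(0.553)² = 5.76×10^3 N/C.

5.76e3 N/C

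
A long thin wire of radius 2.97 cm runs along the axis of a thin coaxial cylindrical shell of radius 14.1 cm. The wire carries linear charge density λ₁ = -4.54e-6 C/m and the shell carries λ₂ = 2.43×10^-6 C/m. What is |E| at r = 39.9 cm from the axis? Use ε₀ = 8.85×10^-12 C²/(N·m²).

|E| ≈ 9.51×10^4 N/C

Take a coaxial cylindrical Gaussian surface of radius r = 39.9 cm and length L (r > 14.1 cm, enclosing both).
λ_enc = λ₁ + λ₂ = (-4.54×10^-6) + (2.43×10^-6) = -2.11×10^-6 C/m.
Gauss's law: E·2πrL = λ_enc L/ε₀.
E = |λ_enc|/(2πε₀r) = (2.11×10^-6)/(2π·8.85×10^-12·0.399) = 9.51×10^4 N/C.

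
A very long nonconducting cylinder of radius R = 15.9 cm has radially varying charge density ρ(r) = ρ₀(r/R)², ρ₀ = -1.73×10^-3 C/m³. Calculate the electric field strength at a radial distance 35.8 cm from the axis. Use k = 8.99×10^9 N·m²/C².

Coaxial Gaussian cylinder, radius r = 35.8 cm, length L (r > R, full charge per length enclosed).
λ_enc = 2π ∫₀^R ρ₀(r'/R)^2 r' dr' = 2πρ₀R²/4 = -6.87e-5 C/m.
By Gauss's law (flux through the curved wall only), E·2πrL = λ_enc L/ε₀.
E = 2k|λ_enc|/r = 2(8.99×10^9)(6.87×10^-5)/(0.358) = 3.45e6 N/C.

|E| = 3.45×10^6 N/C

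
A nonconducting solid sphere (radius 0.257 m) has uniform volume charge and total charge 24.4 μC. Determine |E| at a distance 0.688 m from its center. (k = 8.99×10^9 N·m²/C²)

E ≈ 4.63e5 N/C

By spherical symmetry E is radial; choose a Gaussian sphere of radius r = 0.688 m (r > R, so the entire charge is enclosed).
Q_enc = 24.4 μC = 2.44e-5 C.
Since E is radial and uniform over the Gaussian sphere, Φ = E·4πr² = Q_enc/ε₀.
E = k|Q_enc|/r² = (8.99×10^9)(2.44×10^-5)/(0.688)² = 4.63×10^5 N/C.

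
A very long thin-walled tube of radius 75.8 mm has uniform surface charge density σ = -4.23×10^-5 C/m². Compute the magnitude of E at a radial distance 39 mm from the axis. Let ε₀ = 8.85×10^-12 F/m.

By cylindrical symmetry E is radial; use a coaxial Gaussian cylinder of radius 39 mm and length L (r < 75.8 mm, inside the shell).
No charge is enclosed, so Gauss's law gives E·2πrL = 0 ⇒ E = 0.

E = 0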